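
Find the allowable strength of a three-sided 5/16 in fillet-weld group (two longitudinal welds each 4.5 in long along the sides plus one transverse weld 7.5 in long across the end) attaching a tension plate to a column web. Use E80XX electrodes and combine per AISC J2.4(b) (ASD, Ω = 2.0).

E80XX → F_EXX = 80 ksi.
t_e = 0.707 × 0.3125 = 0.2209 in.
R_nwl = 0.6 × 80 × 0.2209 × 9 = 95.44 kips (longitudinal, 2 welds).
R_nwt = 0.6 × 80 × 0.2209 × 7.5 = 79.54 kips (transverse, base value).
(i) R_nwl + R_nwt = 175 kips; (ii) 0.85 R_nwl + 1.5 R_nwt = 200.4 kips.
R_n = max = 200.4 kips [governs: (ii)]; R_n/Ω = 100.2 kips.

R_n/Ω ≈ 100 kips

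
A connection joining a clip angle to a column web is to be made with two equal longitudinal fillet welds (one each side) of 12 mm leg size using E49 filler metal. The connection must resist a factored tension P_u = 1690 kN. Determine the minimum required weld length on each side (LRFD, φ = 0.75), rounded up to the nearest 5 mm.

L = 455 mm on each side

E49XX → F_EXX = 490 MPa.
Throat t_e = 0.707 × 12 = 8.484 mm.
φr_n = 0.75 × 0.6 × 490 × 8.484 × 10⁻³ = 1.871 kN/mm.
L_req = P_u / φr_n = 1690 / 1.871 = 903.4 mm total.
Per side: 903.4 / 2 = 451.7 mm.
Round up → use L = 455 mm on each side.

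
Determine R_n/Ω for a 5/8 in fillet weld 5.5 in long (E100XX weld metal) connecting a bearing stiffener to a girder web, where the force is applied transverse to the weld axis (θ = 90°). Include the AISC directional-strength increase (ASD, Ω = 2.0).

E100XX → F_EXX = 100 ksi.
t_e = 0.707 × 0.625 = 0.4419 in; A_we = 0.4419 × 5.5 = 2.43 in².
Directional factor: 1.0 + 0.5 sin^1.5(90°) = 1.5.
F_nw = 0.6 × 100 × 1.5 = 90 ksi.
R_n/Ω = (90 × 2.43) / 2.0 = 109.4 kips.

R_n/Ω ≈ 109 kips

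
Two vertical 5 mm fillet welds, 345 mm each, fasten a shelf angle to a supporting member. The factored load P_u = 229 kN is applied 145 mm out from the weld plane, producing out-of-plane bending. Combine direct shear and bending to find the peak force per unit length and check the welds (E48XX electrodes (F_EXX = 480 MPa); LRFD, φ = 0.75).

L_w = 2 × 345 = 690 mm; section modulus (unit throat) S = 2 × L²/6 = 39680 mm².
Direct shear f_v = P/L_w = 229×10³/690 = 331.9 N/mm.
Moment M = P × e = 229×10³ × 145 = 33205000 N·mm; bending f_b = M/S = 836.9 N/mm.
f_max = √(f_v² + f_b²) = √(331.9² + 836.9²) = 900.3 N/mm.
φr_n = 0.75 × 0.6 × 480 × (0.707 × 5) = 763.6 N/mm → NOT adequate.

f_max ≈ 900 N/mm; NOT adequate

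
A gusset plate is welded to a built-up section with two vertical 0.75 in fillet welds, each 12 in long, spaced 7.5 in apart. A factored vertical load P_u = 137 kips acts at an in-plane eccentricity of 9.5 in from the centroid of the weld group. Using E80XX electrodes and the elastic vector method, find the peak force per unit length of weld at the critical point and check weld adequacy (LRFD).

f_max ≈ 18.4 kip/in; adequate

E80XX → F_EXX = 80 ksi.
Total weld length L_w = 24 in. Treat welds as unit-width lines.
Polar moment about centroid: J = 2[d³/12 + d(b/2)²] = 2[12³/12 + 12×3.75²] = 625.5 in³.
Direct shear f_v = P/L_w = 137 / 24 = 5.708 kip/in (vertical).
Torsion M = P·e = 137 × 9.5 = 1301.5 kip·in.
Critical point at (x, y) = (3.75, 6) from centroid. f_tx = M·y/J = 12.48 kip/in; f_ty = M·x/J = 7.803 kip/in.
Resultant f_max = √[f_tx² + (f_v + f_ty)²] = √[12.48² + (5.708 + 7.803)²] = 18.4 kip/in.
Capacity per unit length: φr_n = 0.75 × 0.6 × 80 × (0.707 × 0.75) = 19.09 kip/in.
18.4 ≤ 19.09 → adequate.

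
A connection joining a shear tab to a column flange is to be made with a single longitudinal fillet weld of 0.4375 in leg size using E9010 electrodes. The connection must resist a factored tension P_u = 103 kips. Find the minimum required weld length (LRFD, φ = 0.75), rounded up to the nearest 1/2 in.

E90XX → F_EXX = 90 ksi.
Throat t_e = 0.707 × 0.4375 = 0.3093 in.
φr_n = 0.75 × 0.6 × 90 × 0.3093 = 12.53 kips/in.
L_req = P_u / φr_n = 103 / 12.53 = 8.222 in total.
Round up → use L = 8.5 in.

L = 8.5 in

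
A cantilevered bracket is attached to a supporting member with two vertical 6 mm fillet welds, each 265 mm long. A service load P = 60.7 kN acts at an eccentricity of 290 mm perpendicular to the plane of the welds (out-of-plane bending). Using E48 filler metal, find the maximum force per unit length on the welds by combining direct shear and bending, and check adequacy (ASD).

E48XX → F_EXX = 480 MPa.
L_w = 2 × 265 = 530 mm; section modulus (unit throat) S = 2 × L²/6 = 23410 mm².
Direct shear f_v = P/L_w = 60.7×10³/530 = 114.5 N/mm.
Moment M = P × e = 60.7×10³ × 290 = 17603000 N·mm; bending f_b = M/S = 752 N/mm.
f_max = √(f_v² + f_b²) = √(114.5² + 752²) = 760.7 N/mm.
r_n/Ω = (1/2.0) × 0.6 × 480 × (0.707 × 6) = 610.8 N/mm → NOT adequate.

f_max ≈ 761 N/mm; NOT adequate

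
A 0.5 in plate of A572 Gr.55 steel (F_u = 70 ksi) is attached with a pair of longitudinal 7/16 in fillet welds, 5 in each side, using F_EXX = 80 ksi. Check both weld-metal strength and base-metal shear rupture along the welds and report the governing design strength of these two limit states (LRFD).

t_e = 0.707 × 0.4375 = 0.3093 in; L = 10 in.
Weld metal: φR_n = 0.75 × 0.6 × 80 × 0.3093 × 10 = 111.4 kip.
Base metal (shear rupture): φR_n = 0.75 × 0.6 × 70 × 0.5 × 10 = 157.5 kip.
Governing: weld metal.

φR_n ≈ 111 kip (weld metal governs)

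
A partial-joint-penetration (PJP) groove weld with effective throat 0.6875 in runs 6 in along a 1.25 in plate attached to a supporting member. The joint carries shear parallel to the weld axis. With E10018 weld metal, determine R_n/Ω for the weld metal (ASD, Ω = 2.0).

R_n/Ω ≈ 124 kips

E100XX → F_EXX = 100 ksi.
Effective throat (given) t_e = 0.6875 in.
A_we = 0.6875 × 6 = 4.125 in².
F_nw = 0.6 F_EXX = 60 ksi.
R_n/Ω = (60 × 4.125) / 2.0 = 123.8 kips.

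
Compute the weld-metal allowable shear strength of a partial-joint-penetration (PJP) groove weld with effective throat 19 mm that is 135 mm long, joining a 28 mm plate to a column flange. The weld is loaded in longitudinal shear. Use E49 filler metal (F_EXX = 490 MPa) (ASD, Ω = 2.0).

Effective throat (given) t_e = 19 mm.
A_we = 19 × 135 = 2565 mm².
F_nw = 0.6 F_EXX = 294 MPa.
R_n/Ω = (294 × 2565) / 2.0 × 10⁻³ = 377.1 kN.

R_n/Ω ≈ 377 kN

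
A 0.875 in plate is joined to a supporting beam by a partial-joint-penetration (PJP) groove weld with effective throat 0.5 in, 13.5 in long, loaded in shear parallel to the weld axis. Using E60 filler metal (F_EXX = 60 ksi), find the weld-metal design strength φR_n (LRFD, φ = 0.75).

Effective throat (given) t_e = 0.5 in.
A_we = 0.5 × 13.5 = 6.75 in².
F_nw = 0.6 F_EXX = 36 ksi.
φR_n = 0.75 × 36 × 6.75 = 182.2 kips.

φR_n ≈ 182 kips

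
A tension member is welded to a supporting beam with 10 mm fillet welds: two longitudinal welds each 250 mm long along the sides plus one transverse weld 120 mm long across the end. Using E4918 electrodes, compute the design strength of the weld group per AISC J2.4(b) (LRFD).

φR_n ≈ 967 kN

E49XX → F_EXX = 490 MPa.
t_e = 0.707 × 10 = 7.07 mm.
R_nwl = 0.6 × 490 × 7.07 × 500 × 10⁻³ = 1039 kN (longitudinal, 2 welds).
R_nwt = 0.6 × 490 × 7.07 × 120 × 10⁻³ = 249.4 kN (transverse, base value).
(i) R_nwl + R_nwt = 1289 kN; (ii) 0.85 R_nwl + 1.5 R_nwt = 1258 kN.
R_n = max = 1289 kN [governs: (i)]; φR_n = 966.5 kN.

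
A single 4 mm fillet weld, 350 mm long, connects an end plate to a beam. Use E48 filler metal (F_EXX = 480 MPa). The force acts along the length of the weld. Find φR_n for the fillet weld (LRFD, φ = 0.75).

Effective throat t_e = 0.707 × 4 = 2.828 mm.
Total length L = 350 mm; A_we = 2.828 × 350 = 989.8 mm².
F_nw = 0.6 F_EXX = 0.6 × 480 = 288 MPa.
φR_n = 0.75 × 288 × 989.8 × 10⁻³ = 213.8 kN.

φR_n ≈ 214 kN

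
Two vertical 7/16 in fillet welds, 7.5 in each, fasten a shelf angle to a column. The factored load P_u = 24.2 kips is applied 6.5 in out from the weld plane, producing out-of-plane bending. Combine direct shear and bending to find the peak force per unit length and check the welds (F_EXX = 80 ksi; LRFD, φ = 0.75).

f_max ≈ 8.54 kip/in; adequate

L_w = 2 × 7.5 = 15 in; section modulus (unit throat) S = 2 × L²/6 = 18.75 in².
Direct shear f_v = P/L_w = 24.2/15 = 1.613 kip/in.
Moment M = P × e = 24.2 × 6.5 = 157.3 kip·in; bending f_b = M/S = 8.389 kip/in.
f_max = √(f_v² + f_b²) = √(1.613² + 8.389²) = 8.543 kip/in.
φr_n = 0.75 × 0.6 × 80 × (0.707 × 0.4375) = 11.14 kip/in → adequate.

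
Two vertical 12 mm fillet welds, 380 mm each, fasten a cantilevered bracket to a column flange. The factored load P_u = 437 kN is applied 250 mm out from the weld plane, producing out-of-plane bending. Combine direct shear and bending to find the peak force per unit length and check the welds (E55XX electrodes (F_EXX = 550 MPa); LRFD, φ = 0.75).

f_max ≈ 2340 N/mm; NOT adequate

L_w = 2 × 380 = 760 mm; section modulus (unit throat) S = 2 × L²/6 = 48130 mm².
Direct shear f_v = P/L_w = 437×10³/760 = 575 N/mm.
Moment M = P × e = 437×10³ × 250 = 109250000 N·mm; bending f_b = M/S = 2270 N/mm.
f_max = √(f_v² + f_b²) = √(575² + 2270²) = 2341 N/mm.
φr_n = 0.75 × 0.6 × 550 × (0.707 × 12) = 2100 N/mm → NOT adequate.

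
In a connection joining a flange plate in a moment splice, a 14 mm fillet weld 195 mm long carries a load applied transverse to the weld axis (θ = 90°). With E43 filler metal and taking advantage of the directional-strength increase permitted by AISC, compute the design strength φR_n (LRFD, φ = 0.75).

φR_n ≈ 560 kN

E43XX → F_EXX = 430 MPa.
t_e = 0.707 × 14 = 9.898 mm; A_we = 9.898 × 195 = 1930 mm².
Directional factor: 1.0 + 0.5 sin^1.5(90°) = 1.5.
F_nw = 0.6 × 430 × 1.5 = 387 MPa.
φR_n = 0.75 × 387 × 1930 × 10⁻³ = 560.2 kN.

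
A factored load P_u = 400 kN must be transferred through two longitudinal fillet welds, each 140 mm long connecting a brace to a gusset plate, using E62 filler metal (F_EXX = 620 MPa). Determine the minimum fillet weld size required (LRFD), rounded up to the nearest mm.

w = 8 mm

Total weld length L = 280 mm.
Required throat t_e = P_u / (φ × 0.6 F_EXX × L) = 400 / (0.75 × 0.6 × 620 × 280 × 10⁻³) = 5.12 mm.
Required leg w = t_e / 0.707 = 7.242 mm → use 8 mm.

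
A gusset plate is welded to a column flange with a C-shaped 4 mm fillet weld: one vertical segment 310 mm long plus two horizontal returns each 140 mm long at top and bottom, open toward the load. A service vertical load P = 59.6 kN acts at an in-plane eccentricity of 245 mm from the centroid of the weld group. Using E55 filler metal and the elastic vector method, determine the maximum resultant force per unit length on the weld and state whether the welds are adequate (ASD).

E55XX → F_EXX = 550 MPa.
Total weld length L_w = 590 mm. Treat welds as unit-width lines.
Centroid: x̄ = 2×140×70 / 590 = 33.22 mm from the vertical weld.
Polar moment about centroid: J = I_x + I_y = [310³/12 + 2×140×155²] + [310×33.22² + 2(140³/12 + 140×36.78²)] = 10390000 mm³.
Direct shear f_v = P/L_w = 59.6×10³ / 590 = 101 N/mm (vertical).
Torsion M = P·e = 59.6×10³ × 245 = 14602000 N·mm.
Critical point at (x, y) = (106.8, 155) from centroid. f_tx = M·y/J = 217.9 N/mm; f_ty = M·x/J = 150.1 N/mm.
Resultant f_max = √[f_tx² + (f_v + f_ty)²] = √[217.9² + (101 + 150.1)²] = 332.5 N/mm.
Capacity per unit length: r_n/Ω = (1/2.0) × 0.6 × 550 × (0.707 × 4) = 466.6 N/mm.
332.5 ≤ 466.6 → adequate.

f_max ≈ 332 N/mm; adequate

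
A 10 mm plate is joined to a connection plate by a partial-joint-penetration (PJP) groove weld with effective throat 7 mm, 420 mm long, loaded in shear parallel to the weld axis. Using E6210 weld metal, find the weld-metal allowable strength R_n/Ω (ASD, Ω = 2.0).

R_n/Ω ≈ 547 kN

E62XX → F_EXX = 620 MPa.
Effective throat (given) t_e = 7 mm.
A_we = 7 × 420 = 2940 mm².
F_nw = 0.6 F_EXX = 372 MPa.
R_n/Ω = (372 × 2940) / 2.0 × 10⁻³ = 546.8 kN.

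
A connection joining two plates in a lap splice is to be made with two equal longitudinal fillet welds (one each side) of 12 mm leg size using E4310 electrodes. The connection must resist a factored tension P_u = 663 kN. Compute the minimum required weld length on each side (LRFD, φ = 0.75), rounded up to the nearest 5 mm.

L = 205 mm on each side

E43XX → F_EXX = 430 MPa.
Throat t_e = 0.707 × 12 = 8.484 mm.
φr_n = 0.75 × 0.6 × 430 × 8.484 × 10⁻³ = 1.642 kN/mm.
L_req = P_u / φr_n = 663 / 1.642 = 403.9 mm total.
Per side: 403.9 / 2 = 201.9 mm.
Round up → use L = 205 mm on each side.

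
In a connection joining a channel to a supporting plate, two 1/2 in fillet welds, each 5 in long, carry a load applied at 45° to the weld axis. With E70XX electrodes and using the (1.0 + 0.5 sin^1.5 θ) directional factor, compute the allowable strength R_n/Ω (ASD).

R_n/Ω ≈ 96.3 kips

E70XX → F_EXX = 70 ksi.
t_e = 0.707 × 0.5 = 0.3535 in; A_we = 0.3535 × 10 = 3.535 in².
Directional factor: 1.0 + 0.5 sin^1.5(45°) = 1.297.
F_nw = 0.6 × 70 × 1.297 = 54.49 ksi.
R_n/Ω = (54.49 × 3.535) / 2.0 = 96.31 kips.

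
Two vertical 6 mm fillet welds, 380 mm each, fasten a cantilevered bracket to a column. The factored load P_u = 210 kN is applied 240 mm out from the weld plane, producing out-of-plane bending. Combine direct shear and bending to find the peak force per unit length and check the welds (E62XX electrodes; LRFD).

f_max ≈ 1080 N/mm; adequate

E62XX → F_EXX = 620 MPa.
L_w = 2 × 380 = 760 mm; section modulus (unit throat) S = 2 × L²/6 = 48130 mm².
Direct shear f_v = P/L_w = 210×10³/760 = 276.3 N/mm.
Moment M = P × e = 210×10³ × 240 = 50400000 N·mm; bending f_b = M/S = 1047 N/mm.
f_max = √(f_v² + f_b²) = √(276.3² + 1047²) = 1083 N/mm.
φr_n = 0.75 × 0.6 × 620 × (0.707 × 6) = 1184 N/mm → adequate.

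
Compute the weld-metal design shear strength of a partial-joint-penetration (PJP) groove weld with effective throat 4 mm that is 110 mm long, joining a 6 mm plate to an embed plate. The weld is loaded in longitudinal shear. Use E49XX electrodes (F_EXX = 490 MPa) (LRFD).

Effective throat (given) t_e = 4 mm.
A_we = 4 × 110 = 440 mm².
F_nw = 0.6 F_EXX = 294 MPa.
φR_n = 0.75 × 294 × 440 × 10⁻³ = 97.02 kN.

φR_n ≈ 97 kN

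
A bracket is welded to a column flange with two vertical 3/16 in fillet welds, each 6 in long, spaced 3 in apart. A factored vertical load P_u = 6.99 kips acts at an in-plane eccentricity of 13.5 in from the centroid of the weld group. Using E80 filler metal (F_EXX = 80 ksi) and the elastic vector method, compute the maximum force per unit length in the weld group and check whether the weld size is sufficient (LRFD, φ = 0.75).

Total weld length L_w = 12 in. Treat welds as unit-width lines.
Polar moment about centroid: J = 2[d³/12 + d(b/2)²] = 2[6³/12 + 6×1.5²] = 63 in³.
Direct shear f_v = P/L_w = 6.99 / 12 = 0.5825 kip/in (vertical).
Torsion M = P·e = 6.99 × 13.5 = 94.365 kip·in.
Critical point at (x, y) = (1.5, 3) from centroid. f_tx = M·y/J = 4.494 kip/in; f_ty = M·x/J = 2.247 kip/in.
Resultant f_max = √[f_tx² + (f_v + f_ty)²] = √[4.494² + (0.5825 + 2.247)²] = 5.31 kip/in.
Capacity per unit length: φr_n = 0.75 × 0.6 × 80 × (0.707 × 0.1875) = 4.772 kip/in.
5.31 > 4.772 → NOT adequate.

f_max ≈ 5.31 kip/in; NOT adequate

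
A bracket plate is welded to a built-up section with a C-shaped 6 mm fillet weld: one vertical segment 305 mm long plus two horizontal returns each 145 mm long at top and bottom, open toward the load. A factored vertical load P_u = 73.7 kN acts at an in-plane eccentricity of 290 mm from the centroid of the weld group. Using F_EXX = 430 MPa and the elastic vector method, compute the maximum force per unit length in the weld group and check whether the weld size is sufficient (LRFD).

f_max ≈ 469 N/mm; adequate

Total weld length L_w = 595 mm. Treat welds as unit-width lines.
Centroid: x̄ = 2×145×72.5 / 595 = 35.34 mm from the vertical weld.
Polar moment about centroid: J = I_x + I_y = [305³/12 + 2×145×152.5²] + [305×35.34² + 2(145³/12 + 145×37.16²)] = 10400000 mm³.
Direct shear f_v = P/L_w = 73.7×10³ / 595 = 123.9 N/mm (vertical).
Torsion M = P·e = 73.7×10³ × 290 = 21373000 N·mm.
Critical point at (x, y) = (109.7, 152.5) from centroid. f_tx = M·y/J = 313.5 N/mm; f_ty = M·x/J = 225.4 N/mm.
Resultant f_max = √[f_tx² + (f_v + f_ty)²] = √[313.5² + (123.9 + 225.4)²] = 469.3 N/mm.
Capacity per unit length: φr_n = 0.75 × 0.6 × 430 × (0.707 × 6) = 820.8 N/mm.
469.3 ≤ 820.8 → adequate.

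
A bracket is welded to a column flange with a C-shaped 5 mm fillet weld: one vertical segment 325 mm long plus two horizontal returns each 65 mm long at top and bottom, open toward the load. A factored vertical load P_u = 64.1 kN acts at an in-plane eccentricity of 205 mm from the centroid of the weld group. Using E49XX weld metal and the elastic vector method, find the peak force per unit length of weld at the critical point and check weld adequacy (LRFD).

f_max ≈ 418 N/mm; adequate

E49XX → F_EXX = 490 MPa.
Total weld length L_w = 455 mm. Treat welds as unit-width lines.
Centroid: x̄ = 2×65×32.5 / 455 = 9.286 mm from the vertical weld.
Polar moment about centroid: J = I_x + I_y = [325³/12 + 2×65×162.5²] + [325×9.286² + 2(65³/12 + 65×23.21²)] = 6437000 mm³.
Direct shear f_v = P/L_w = 64.1×10³ / 455 = 140.9 N/mm (vertical).
Torsion M = P·e = 64.1×10³ × 205 = 13140000 N·mm.
Critical point at (x, y) = (55.71, 162.5) from centroid. f_tx = M·y/J = 331.7 N/mm; f_ty = M·x/J = 113.7 N/mm.
Resultant f_max = √[f_tx² + (f_v + f_ty)²] = √[331.7² + (140.9 + 113.7)²] = 418.2 N/mm.
Capacity per unit length: φr_n = 0.75 × 0.6 × 490 × (0.707 × 5) = 779.5 N/mm.
418.2 ≤ 779.5 → adequate.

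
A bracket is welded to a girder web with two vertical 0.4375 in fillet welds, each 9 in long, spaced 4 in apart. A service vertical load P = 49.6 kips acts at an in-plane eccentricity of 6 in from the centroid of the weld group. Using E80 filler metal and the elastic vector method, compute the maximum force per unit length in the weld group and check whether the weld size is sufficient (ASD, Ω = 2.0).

E80XX → F_EXX = 80 ksi.
Total weld length L_w = 18 in. Treat welds as unit-width lines.
Polar moment about centroid: J = 2[d³/12 + d(b/2)²] = 2[9³/12 + 9×2²] = 193.5 in³.
Direct shear f_v = P/L_w = 49.6 / 18 = 2.756 kip/in (vertical).
Torsion M = P·e = 49.6 × 6 = 297.6 kip·in.
Critical point at (x, y) = (2, 4.5) from centroid. f_tx = M·y/J = 6.921 kip/in; f_ty = M·x/J = 3.076 kip/in.
Resultant f_max = √[f_tx² + (f_v + f_ty)²] = √[6.921² + (2.756 + 3.076)²] = 9.05 kip/in.
Capacity per unit length: r_n/Ω = (1/2.0) × 0.6 × 80 × (0.707 × 0.4375) = 7.423 kip/in.
9.05 > 7.423 → NOT adequate.

f_max ≈ 9.05 kip/in; NOT adequate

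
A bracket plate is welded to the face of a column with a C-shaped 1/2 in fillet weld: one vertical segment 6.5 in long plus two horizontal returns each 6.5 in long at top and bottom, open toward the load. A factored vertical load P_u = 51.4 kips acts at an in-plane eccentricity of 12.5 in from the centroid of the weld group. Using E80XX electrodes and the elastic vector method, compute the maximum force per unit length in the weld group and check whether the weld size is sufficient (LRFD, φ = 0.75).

f_max ≈ 16 kip/in; NOT adequate

E80XX → F_EXX = 80 ksi.
Total weld length L_w = 19.5 in. Treat welds as unit-width lines.
Centroid: x̄ = 2×6.5×3.25 / 19.5 = 2.167 in from the vertical weld.
Polar moment about centroid: J = I_x + I_y = [6.5³/12 + 2×6.5×3.25²] + [6.5×2.167² + 2(6.5³/12 + 6.5×1.083²)] = 251.7 in³.
Direct shear f_v = P/L_w = 51.4 / 19.5 = 2.636 kip/in (vertical).
Torsion M = P·e = 51.4 × 12.5 = 642.5 kip·in.
Critical point at (x, y) = (4.333, 3.25) from centroid. f_tx = M·y/J = 8.295 kip/in; f_ty = M·x/J = 11.06 kip/in.
Resultant f_max = √[f_tx² + (f_v + f_ty)²] = √[8.295² + (2.636 + 11.06)²] = 16.01 kip/in.
Capacity per unit length: φr_n = 0.75 × 0.6 × 80 × (0.707 × 0.5) = 12.73 kip/in.
16.01 > 12.73 → NOT adequate.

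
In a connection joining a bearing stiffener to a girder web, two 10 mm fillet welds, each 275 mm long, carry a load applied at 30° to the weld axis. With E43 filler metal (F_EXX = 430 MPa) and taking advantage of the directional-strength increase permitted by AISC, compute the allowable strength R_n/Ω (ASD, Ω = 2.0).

R_n/Ω ≈ 590 kN

t_e = 0.707 × 10 = 7.07 mm; A_we = 7.07 × 550 = 3888 mm².
Directional factor: 1.0 + 0.5 sin^1.5(30°) = 1.177.
F_nw = 0.6 × 430 × 1.177 = 303.6 MPa.
R_n/Ω = (303.6 × 3888) / 2.0 × 10⁻³ = 590.3 kN.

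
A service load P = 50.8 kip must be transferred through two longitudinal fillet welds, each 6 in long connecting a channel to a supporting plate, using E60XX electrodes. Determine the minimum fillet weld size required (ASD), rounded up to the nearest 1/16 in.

w = 3/8 in

E60XX → F_EXX = 60 ksi.
Total weld length L = 12 in.
Required throat t_e = P × Ω / (0.6 F_EXX × L) = 50.8 × 2.0 / (0.6 × 60 × 12) = 0.2352 in.
Required leg w = t_e / 0.707 = 0.3327 in → use 3/8 in.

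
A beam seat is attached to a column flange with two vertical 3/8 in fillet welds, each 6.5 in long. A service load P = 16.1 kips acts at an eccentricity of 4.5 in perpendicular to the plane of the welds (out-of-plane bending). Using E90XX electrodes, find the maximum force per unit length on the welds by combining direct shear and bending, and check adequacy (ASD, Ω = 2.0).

E90XX → F_EXX = 90 ksi.
L_w = 2 × 6.5 = 13 in; section modulus (unit throat) S = 2 × L²/6 = 14.08 in².
Direct shear f_v = P/L_w = 16.1/13 = 1.238 kip/in.
Moment M = P × e = 16.1 × 4.5 = 72.45 kip·in; bending f_b = M/S = 5.144 kip/in.
f_max = √(f_v² + f_b²) = √(1.238² + 5.144²) = 5.291 kip/in.
r_n/Ω = (1/2.0) × 0.6 × 90 × (0.707 × 0.375) = 7.158 kip/in → adequate.

f_max ≈ 5.29 kip/in; adequate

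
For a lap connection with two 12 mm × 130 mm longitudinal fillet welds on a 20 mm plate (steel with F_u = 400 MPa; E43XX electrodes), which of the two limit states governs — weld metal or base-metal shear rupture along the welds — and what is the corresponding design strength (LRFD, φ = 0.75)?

E43XX → F_EXX = 430 MPa.
t_e = 0.707 × 12 = 8.484 mm; L = 260 mm.
Weld metal: φR_n = 0.75 × 0.6 × 430 × 8.484 × 260 × 10⁻³ = 426.8 kN.
Base metal (shear rupture): φR_n = 0.75 × 0.6 × 400 × 20 × 260 × 10⁻³ = 936 kN.
Governing: weld metal.

φR_n ≈ 427 kN (weld metal governs)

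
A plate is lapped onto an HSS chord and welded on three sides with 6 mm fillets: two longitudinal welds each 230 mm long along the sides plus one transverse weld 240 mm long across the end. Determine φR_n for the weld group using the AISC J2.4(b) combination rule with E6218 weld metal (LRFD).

E62XX → F_EXX = 620 MPa.
t_e = 0.707 × 6 = 4.242 mm.
R_nwl = 0.6 × 620 × 4.242 × 460 × 10⁻³ = 725.9 kN (longitudinal, 2 welds).
R_nwt = 0.6 × 620 × 4.242 × 240 × 10⁻³ = 378.7 kN (transverse, base value).
(i) R_nwl + R_nwt = 1105 kN; (ii) 0.85 R_nwl + 1.5 R_nwt = 1185 kN.
R_n = max = 1185 kN [governs: (ii)]; φR_n = 888.8 kN.

φR_n ≈ 889 kN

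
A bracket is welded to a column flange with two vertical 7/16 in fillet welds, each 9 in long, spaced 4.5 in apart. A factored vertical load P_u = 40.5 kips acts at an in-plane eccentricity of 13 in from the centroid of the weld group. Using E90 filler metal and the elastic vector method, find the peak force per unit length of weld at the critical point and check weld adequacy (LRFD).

E90XX → F_EXX = 90 ksi.
Total weld length L_w = 18 in. Treat welds as unit-width lines.
Polar moment about centroid: J = 2[d³/12 + d(b/2)²] = 2[9³/12 + 9×2.25²] = 212.6 in³.
Direct shear f_v = P/L_w = 40.5 / 18 = 2.25 kip/in (vertical).
Torsion M = P·e = 40.5 × 13 = 526.5 kip·in.
Critical point at (x, y) = (2.25, 4.5) from centroid. f_tx = M·y/J = 11.14 kip/in; f_ty = M·x/J = 5.571 kip/in.
Resultant f_max = √[f_tx² + (f_v + f_ty)²] = √[11.14² + (2.25 + 5.571)²] = 13.61 kip/in.
Capacity per unit length: φr_n = 0.75 × 0.6 × 90 × (0.707 × 0.4375) = 12.53 kip/in.
13.61 > 12.53 → NOT adequate.

f_max ≈ 13.6 kip/in; NOT adequate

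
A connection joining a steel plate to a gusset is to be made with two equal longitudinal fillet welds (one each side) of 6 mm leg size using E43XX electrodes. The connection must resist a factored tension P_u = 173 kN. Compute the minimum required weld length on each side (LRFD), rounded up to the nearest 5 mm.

L = 110 mm on each side

E43XX → F_EXX = 430 MPa.
Throat t_e = 0.707 × 6 = 4.242 mm.
φr_n = 0.75 × 0.6 × 430 × 4.242 × 10⁻³ = 0.8208 kN/mm.
L_req = P_u / φr_n = 173 / 0.8208 = 210.8 mm total.
Per side: 210.8 / 2 = 105.4 mm.
Round up → use L = 110 mm on each side.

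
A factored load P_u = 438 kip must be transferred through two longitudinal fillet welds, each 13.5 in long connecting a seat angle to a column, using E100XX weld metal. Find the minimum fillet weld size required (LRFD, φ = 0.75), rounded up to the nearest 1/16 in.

E100XX → F_EXX = 100 ksi.
Total weld length L = 27 in.
Required throat t_e = P_u / (φ × 0.6 F_EXX × L) = 438 / (0.75 × 0.6 × 100 × 27) = 0.3605 in.
Required leg w = t_e / 0.707 = 0.5099 in → use 9/16 in.

w = 9/16 in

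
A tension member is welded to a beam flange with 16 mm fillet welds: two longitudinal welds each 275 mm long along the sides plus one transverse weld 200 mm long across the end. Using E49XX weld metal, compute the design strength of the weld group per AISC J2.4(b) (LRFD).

E49XX → F_EXX = 490 MPa.
t_e = 0.707 × 16 = 11.31 mm.
R_nwl = 0.6 × 490 × 11.31 × 550 × 10⁻³ = 1829 kN (longitudinal, 2 welds).
R_nwt = 0.6 × 490 × 11.31 × 200 × 10⁻³ = 665.1 kN (transverse, base value).
(i) R_nwl + R_nwt = 2494 kN; (ii) 0.85 R_nwl + 1.5 R_nwt = 2552 kN.
R_n = max = 2552 kN [governs: (ii)]; φR_n = 1914 kN.

φR_n ≈ 1910 kN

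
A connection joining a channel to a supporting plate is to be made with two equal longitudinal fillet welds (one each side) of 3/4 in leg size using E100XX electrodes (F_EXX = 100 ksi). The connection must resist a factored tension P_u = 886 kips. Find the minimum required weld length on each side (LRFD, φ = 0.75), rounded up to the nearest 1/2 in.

Throat t_e = 0.707 × 0.75 = 0.5302 in.
φr_n = 0.75 × 0.6 × 100 × 0.5302 = 23.86 kips/in.
L_req = P_u / φr_n = 886 / 23.86 = 37.13 in total.
Per side: 37.13 / 2 = 18.57 in.
Round up → use L = 19 in on each side.

L = 19 in on each side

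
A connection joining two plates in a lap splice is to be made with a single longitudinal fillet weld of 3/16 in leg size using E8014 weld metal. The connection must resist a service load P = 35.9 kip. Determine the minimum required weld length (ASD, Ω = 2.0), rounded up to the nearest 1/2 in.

L = 11.5 in

E80XX → F_EXX = 80 ksi.
Throat t_e = 0.707 × 0.1875 = 0.1326 in.
r_n/Ω = (0.6 × 80 × 0.1326) / 2.0 = 3.181 kip/in.
L_req = P / (r_n/Ω) = 35.9 / 3.181 = 11.28 in total.
Round up → use L = 11.5 in.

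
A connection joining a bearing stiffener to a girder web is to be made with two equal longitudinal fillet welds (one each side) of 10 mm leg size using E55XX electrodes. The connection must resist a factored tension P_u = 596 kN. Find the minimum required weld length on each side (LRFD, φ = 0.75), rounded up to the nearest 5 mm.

E55XX → F_EXX = 550 MPa.
Throat t_e = 0.707 × 10 = 7.07 mm.
φr_n = 0.75 × 0.6 × 550 × 7.07 × 10⁻³ = 1.75 kN/mm.
L_req = P_u / φr_n = 596 / 1.75 = 340.6 mm total.
Per side: 340.6 / 2 = 170.3 mm.
Round up → use L = 175 mm on each side.

L = 175 mm on each side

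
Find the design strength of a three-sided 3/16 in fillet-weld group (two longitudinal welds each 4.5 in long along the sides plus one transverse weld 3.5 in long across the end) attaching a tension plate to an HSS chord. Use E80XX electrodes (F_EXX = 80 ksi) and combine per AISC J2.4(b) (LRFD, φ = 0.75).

t_e = 0.707 × 0.1875 = 0.1326 in.
R_nwl = 0.6 × 80 × 0.1326 × 9 = 57.27 kips (longitudinal, 2 welds).
R_nwt = 0.6 × 80 × 0.1326 × 3.5 = 22.27 kips (transverse, base value).
(i) R_nwl + R_nwt = 79.54 kips; (ii) 0.85 R_nwl + 1.5 R_nwt = 82.08 kips.
R_n = max = 82.08 kips [governs: (ii)]; φR_n = 61.56 kips.

φR_n ≈ 61.6 kips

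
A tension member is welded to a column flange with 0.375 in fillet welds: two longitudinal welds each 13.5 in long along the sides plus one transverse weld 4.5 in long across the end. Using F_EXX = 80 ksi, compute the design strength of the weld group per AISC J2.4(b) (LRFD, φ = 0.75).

φR_n ≈ 301 kips

t_e = 0.707 × 0.375 = 0.2651 in.
R_nwl = 0.6 × 80 × 0.2651 × 27 = 343.6 kips (longitudinal, 2 welds).
R_nwt = 0.6 × 80 × 0.2651 × 4.5 = 57.27 kips (transverse, base value).
(i) R_nwl + R_nwt = 400.9 kips; (ii) 0.85 R_nwl + 1.5 R_nwt = 378 kips.
R_n = max = 400.9 kips [governs: (i)]; φR_n = 300.7 kips.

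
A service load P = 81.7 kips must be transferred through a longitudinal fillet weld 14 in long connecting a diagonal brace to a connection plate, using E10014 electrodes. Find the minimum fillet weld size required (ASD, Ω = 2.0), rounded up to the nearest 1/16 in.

E100XX → F_EXX = 100 ksi.
Total weld length L = 14 in.
Required throat t_e = P × Ω / (0.6 F_EXX × L) = 81.7 × 2.0 / (0.6 × 100 × 14) = 0.1945 in.
Required leg w = t_e / 0.707 = 0.2751 in → use 5/16 in.

w = 5/16 in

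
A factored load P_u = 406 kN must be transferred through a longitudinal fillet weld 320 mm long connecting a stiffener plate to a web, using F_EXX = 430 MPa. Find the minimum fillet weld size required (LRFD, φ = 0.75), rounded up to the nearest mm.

w = 10 mm

Total weld length L = 320 mm.
Required throat t_e = P_u / (φ × 0.6 F_EXX × L) = 406 / (0.75 × 0.6 × 430 × 320 × 10⁻³) = 6.557 mm.
Required leg w = t_e / 0.707 = 9.274 mm → use 10 mm.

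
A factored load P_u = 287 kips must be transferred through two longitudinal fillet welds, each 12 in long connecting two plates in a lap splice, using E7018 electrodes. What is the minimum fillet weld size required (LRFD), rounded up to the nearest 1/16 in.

E70XX → F_EXX = 70 ksi.
Total weld length L = 24 in.
Required throat t_e = P_u / (φ × 0.6 F_EXX × L) = 287 / (0.75 × 0.6 × 70 × 24) = 0.3796 in.
Required leg w = t_e / 0.707 = 0.537 in → use 9/16 in.

w = 9/16 in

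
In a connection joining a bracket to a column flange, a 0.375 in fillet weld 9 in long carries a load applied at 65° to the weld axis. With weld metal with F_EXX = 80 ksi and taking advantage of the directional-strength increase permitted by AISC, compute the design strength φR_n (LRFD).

φR_n ≈ 123 kip

t_e = 0.707 × 0.375 = 0.2651 in; A_we = 0.2651 × 9 = 2.386 in².
Directional factor: 1.0 + 0.5 sin^1.5(65°) = 1.431.
F_nw = 0.6 × 80 × 1.431 = 68.71 ksi.
φR_n = 0.75 × 68.71 × 2.386 = 123 kip.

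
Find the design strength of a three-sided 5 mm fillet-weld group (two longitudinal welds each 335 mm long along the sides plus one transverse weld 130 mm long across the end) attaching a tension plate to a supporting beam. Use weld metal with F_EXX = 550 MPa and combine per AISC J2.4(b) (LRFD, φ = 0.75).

t_e = 0.707 × 5 = 3.535 mm.
R_nwl = 0.6 × 550 × 3.535 × 670 × 10⁻³ = 781.6 kN (longitudinal, 2 welds).
R_nwt = 0.6 × 550 × 3.535 × 130 × 10⁻³ = 151.7 kN (transverse, base value).
(i) R_nwl + R_nwt = 933.2 kN; (ii) 0.85 R_nwl + 1.5 R_nwt = 891.8 kN.
R_n = max = 933.2 kN [governs: (i)]; φR_n = 699.9 kN.

φR_n ≈ 700 kN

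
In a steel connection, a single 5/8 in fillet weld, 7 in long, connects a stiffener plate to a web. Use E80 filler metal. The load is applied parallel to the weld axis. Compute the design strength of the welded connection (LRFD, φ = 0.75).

φR_n ≈ 111 kip

E80XX → F_EXX = 80 ksi.
Effective throat t_e = 0.707 × 0.625 = 0.4419 in.
Total length L = 7 in; A_we = 0.4419 × 7 = 3.093 in².
F_nw = 0.6 F_EXX = 0.6 × 80 = 48 ksi.
φR_n = 0.75 × 48 × 3.093 = 111.4 kip.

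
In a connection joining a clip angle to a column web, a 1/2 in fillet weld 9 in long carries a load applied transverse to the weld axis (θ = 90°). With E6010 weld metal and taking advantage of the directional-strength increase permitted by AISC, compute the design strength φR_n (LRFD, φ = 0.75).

E60XX → F_EXX = 60 ksi.
t_e = 0.707 × 0.5 = 0.3535 in; A_we = 0.3535 × 9 = 3.181 in².
Directional factor: 1.0 + 0.5 sin^1.5(90°) = 1.5.
F_nw = 0.6 × 60 × 1.5 = 54 ksi.
φR_n = 0.75 × 54 × 3.181 = 128.9 kips.

φR_n ≈ 129 kips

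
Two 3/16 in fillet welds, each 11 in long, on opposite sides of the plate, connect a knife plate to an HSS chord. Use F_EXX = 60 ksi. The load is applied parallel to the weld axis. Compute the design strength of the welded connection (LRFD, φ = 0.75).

Effective throat t_e = 0.707 × 0.1875 = 0.1326 in.
Total length L = 22 in; A_we = 0.1326 × 22 = 2.916 in².
F_nw = 0.6 F_EXX = 0.6 × 60 = 36 ksi.
φR_n = 0.75 × 36 × 2.916 = 78.74 kips.

φR_n ≈ 78.7 kips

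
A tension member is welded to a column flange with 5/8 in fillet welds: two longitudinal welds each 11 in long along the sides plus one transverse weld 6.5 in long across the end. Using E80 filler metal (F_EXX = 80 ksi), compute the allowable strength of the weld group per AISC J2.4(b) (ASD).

R_n/Ω ≈ 302 kip

t_e = 0.707 × 0.625 = 0.4419 in.
R_nwl = 0.6 × 80 × 0.4419 × 22 = 466.6 kip (longitudinal, 2 welds).
R_nwt = 0.6 × 80 × 0.4419 × 6.5 = 137.9 kip (transverse, base value).
(i) R_nwl + R_nwt = 604.5 kip; (ii) 0.85 R_nwl + 1.5 R_nwt = 603.4 kip.
R_n = max = 604.5 kip [governs: (i)]; R_n/Ω = 302.2 kip.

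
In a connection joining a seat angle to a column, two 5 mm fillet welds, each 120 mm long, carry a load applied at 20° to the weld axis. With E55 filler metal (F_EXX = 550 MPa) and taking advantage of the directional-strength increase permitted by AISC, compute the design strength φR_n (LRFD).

φR_n ≈ 231 kN

t_e = 0.707 × 5 = 3.535 mm; A_we = 3.535 × 240 = 848.4 mm².
Directional factor: 1.0 + 0.5 sin^1.5(20°) = 1.1.
F_nw = 0.6 × 550 × 1.1 = 363 MPa.
φR_n = 0.75 × 363 × 848.4 × 10⁻³ = 231 kN.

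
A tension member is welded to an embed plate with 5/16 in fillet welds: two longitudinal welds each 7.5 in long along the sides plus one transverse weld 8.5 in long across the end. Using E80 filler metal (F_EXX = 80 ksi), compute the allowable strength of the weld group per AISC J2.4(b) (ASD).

R_n/Ω ≈ 135 kip

t_e = 0.707 × 0.3125 = 0.2209 in.
R_nwl = 0.6 × 80 × 0.2209 × 15 = 159.1 kip (longitudinal, 2 welds).
R_nwt = 0.6 × 80 × 0.2209 × 8.5 = 90.14 kip (transverse, base value).
(i) R_nwl + R_nwt = 249.2 kip; (ii) 0.85 R_nwl + 1.5 R_nwt = 270.4 kip.
R_n = max = 270.4 kip [governs: (ii)]; R_n/Ω = 135.2 kip.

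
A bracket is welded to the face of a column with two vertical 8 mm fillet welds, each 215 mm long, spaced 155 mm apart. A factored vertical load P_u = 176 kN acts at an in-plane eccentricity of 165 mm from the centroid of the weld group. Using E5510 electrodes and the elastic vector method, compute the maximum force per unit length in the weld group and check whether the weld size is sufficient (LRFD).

E55XX → F_EXX = 550 MPa.
Total weld length L_w = 430 mm. Treat welds as unit-width lines.
Polar moment about centroid: J = 2[d³/12 + d(b/2)²] = 2[215³/12 + 215×77.5²] = 4239000 mm³.
Direct shear f_v = P/L_w = 176×10³ / 430 = 409.3 N/mm (vertical).
Torsion M = P·e = 176×10³ × 165 = 29040000 N·mm.
Critical point at (x, y) = (77.5, 107.5) from centroid. f_tx = M·y/J = 736.4 N/mm; f_ty = M·x/J = 530.9 N/mm.
Resultant f_max = √[f_tx² + (f_v + f_ty)²] = √[736.4² + (409.3 + 530.9)²] = 1194 N/mm.
Capacity per unit length: φr_n = 0.75 × 0.6 × 550 × (0.707 × 8) = 1400 N/mm.
1194 ≤ 1400 → adequate.

f_max ≈ 1190 N/mm; adequate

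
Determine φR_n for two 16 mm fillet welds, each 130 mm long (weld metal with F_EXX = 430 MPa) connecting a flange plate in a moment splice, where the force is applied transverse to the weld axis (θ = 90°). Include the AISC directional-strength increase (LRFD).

t_e = 0.707 × 16 = 11.31 mm; A_we = 11.31 × 260 = 2941 mm².
Directional factor: 1.0 + 0.5 sin^1.5(90°) = 1.5.
F_nw = 0.6 × 430 × 1.5 = 387 MPa.
φR_n = 0.75 × 387 × 2941 × 10⁻³ = 853.7 kN.

φR_n ≈ 854 kN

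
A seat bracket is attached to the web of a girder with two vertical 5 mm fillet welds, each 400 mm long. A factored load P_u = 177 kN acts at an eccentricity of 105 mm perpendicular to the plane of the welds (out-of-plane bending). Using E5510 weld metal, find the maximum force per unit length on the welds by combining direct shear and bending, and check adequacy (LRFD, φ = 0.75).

f_max ≈ 413 N/mm; adequate

E55XX → F_EXX = 550 MPa.
L_w = 2 × 400 = 800 mm; section modulus (unit throat) S = 2 × L²/6 = 53330 mm².
Direct shear f_v = P/L_w = 177×10³/800 = 221.2 N/mm.
Moment M = P × e = 177×10³ × 105 = 18585000 N·mm; bending f_b = M/S = 348.5 N/mm.
f_max = √(f_v² + f_b²) = √(221.2² + 348.5²) = 412.8 N/mm.
φr_n = 0.75 × 0.6 × 550 × (0.707 × 5) = 874.9 N/mm → adequate.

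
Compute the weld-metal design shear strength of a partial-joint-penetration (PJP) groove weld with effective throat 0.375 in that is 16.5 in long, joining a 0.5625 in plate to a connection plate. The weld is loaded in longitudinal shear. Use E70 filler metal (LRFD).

E70XX → F_EXX = 70 ksi.
Effective throat (given) t_e = 0.375 in.
A_we = 0.375 × 16.5 = 6.188 in².
F_nw = 0.6 F_EXX = 42 ksi.
φR_n = 0.75 × 42 × 6.188 = 194.9 kip.

φR_n ≈ 195 kip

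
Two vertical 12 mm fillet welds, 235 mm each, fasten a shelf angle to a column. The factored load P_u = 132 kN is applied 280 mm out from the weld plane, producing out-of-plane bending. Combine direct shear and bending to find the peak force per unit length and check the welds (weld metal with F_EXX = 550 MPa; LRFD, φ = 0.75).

L_w = 2 × 235 = 470 mm; section modulus (unit throat) S = 2 × L²/6 = 18410 mm².
Direct shear f_v = P/L_w = 132×10³/470 = 280.9 N/mm.
Moment M = P × e = 132×10³ × 280 = 36960000 N·mm; bending f_b = M/S = 2008 N/mm.
f_max = √(f_v² + f_b²) = √(280.9² + 2008²) = 2027 N/mm.
φr_n = 0.75 × 0.6 × 550 × (0.707 × 12) = 2100 N/mm → adequate.

f_max ≈ 2030 N/mm; adequate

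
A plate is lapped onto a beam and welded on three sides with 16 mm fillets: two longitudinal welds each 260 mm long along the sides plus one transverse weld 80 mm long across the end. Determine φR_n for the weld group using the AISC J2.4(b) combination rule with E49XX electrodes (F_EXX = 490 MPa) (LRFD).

φR_n ≈ 1500 kN

t_e = 0.707 × 16 = 11.31 mm.
R_nwl = 0.6 × 490 × 11.31 × 520 × 10⁻³ = 1729 kN (longitudinal, 2 welds).
R_nwt = 0.6 × 490 × 11.31 × 80 × 10⁻³ = 266.1 kN (transverse, base value).
(i) R_nwl + R_nwt = 1995 kN; (ii) 0.85 R_nwl + 1.5 R_nwt = 1869 kN.
R_n = max = 1995 kN [governs: (i)]; φR_n = 1497 kN.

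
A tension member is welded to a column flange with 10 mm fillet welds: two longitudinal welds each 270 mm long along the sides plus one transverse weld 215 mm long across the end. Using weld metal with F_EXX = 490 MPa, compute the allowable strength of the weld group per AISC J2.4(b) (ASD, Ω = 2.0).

t_e = 0.707 × 10 = 7.07 mm.
R_nwl = 0.6 × 490 × 7.07 × 540 × 10⁻³ = 1122 kN (longitudinal, 2 welds).
R_nwt = 0.6 × 490 × 7.07 × 215 × 10⁻³ = 446.9 kN (transverse, base value).
(i) R_nwl + R_nwt = 1569 kN; (ii) 0.85 R_nwl + 1.5 R_nwt = 1624 kN.
R_n = max = 1624 kN [governs: (ii)]; R_n/Ω = 812.2 kN.

R_n/Ω ≈ 812 kN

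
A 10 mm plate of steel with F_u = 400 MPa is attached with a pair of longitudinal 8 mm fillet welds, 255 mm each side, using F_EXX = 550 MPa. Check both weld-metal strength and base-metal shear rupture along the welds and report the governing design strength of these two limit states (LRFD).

φR_n ≈ 714 kN (weld metal governs)

t_e = 0.707 × 8 = 5.656 mm; L = 510 mm.
Weld metal: φR_n = 0.75 × 0.6 × 550 × 5.656 × 510 × 10⁻³ = 713.9 kN.
Base metal (shear rupture): φR_n = 0.75 × 0.6 × 400 × 10 × 510 × 10⁻³ = 918 kN.
Governing: weld metal.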